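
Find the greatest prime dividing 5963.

89

5963 = 67 · 89
89 is prime.
So 5963 = 67 · 89; the largest prime factor is 89.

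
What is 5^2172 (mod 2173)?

5^1 ≡ 5 (mod 2173)
5^2 ≡ 5^2 = 25 ≡ 25 (mod 2173)
5^4 ≡ 25^2 = 625 ≡ 625 (mod 2173)
5^8 ≡ 625^2 = 390625 ≡ 1658 (mod 2173)
5^16 ≡ 1658^2 = 2748964 ≡ 119 (mod 2173)
5^32 ≡ 119^2 = 14161 ≡ 1123 (mod 2173)
5^64 ≡ 1123^2 = 1261129 ≡ 789 (mod 2173)
5^128 ≡ 789^2 = 622521 ≡ 1043 (mod 2173)
5^256 ≡ 1043^2 = 1087849 ≡ 1349 (mod 2173)
5^512 ≡ 1349^2 = 1819801 ≡ 1000 (mod 2173)
5^1024 ≡ 1000^2 = 1000000 ≡ 420 (mod 2173)
5^2048 ≡ 420^2 = 176400 ≡ 387 (mod 2173)
2172 = 2048 + 64 + 32 + 16 + 8 + 4 in binary powers of 2.
So 5^2172 ≡ 387 · 789 · 1123 · 119 · 1658 · 625 ≡ 1369 (mod 2173).
Since 1369 ≠ 1, base 5 is a Fermat witness: 2173 is composite.

1369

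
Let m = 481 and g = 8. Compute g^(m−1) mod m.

1

8^1 ≡ 8 (mod 481)
8^2 ≡ 8^2 = 64 ≡ 64 (mod 481)
8^4 ≡ 64^2 = 4096 ≡ 248 (mod 481)
8^8 ≡ 248^2 = 61504 ≡ 417 (mod 481)
8^16 ≡ 417^2 = 173889 ≡ 248 (mod 481)
8^32 ≡ 248^2 = 61504 ≡ 417 (mod 481)
8^64 ≡ 417^2 = 173889 ≡ 248 (mod 481)
8^128 ≡ 248^2 = 61504 ≡ 417 (mod 481)
8^256 ≡ 417^2 = 173889 ≡ 248 (mod 481)
480 = 256 + 128 + 64 + 32 in binary powers of 2.
So 8^480 ≡ 248 · 417 · 248 · 417 ≡ 1 (mod 481).
Since the result is 1, base 8 gives no evidence that 481 is composite.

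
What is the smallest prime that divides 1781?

13

1781 is odd.
Digit sum 17, not divisible by 3.
Ends in 1: not divisible by 5.
7: 1781 = 7·254 + 3
11: 1781 = 11·161 + 10
13: 1781 = 13·137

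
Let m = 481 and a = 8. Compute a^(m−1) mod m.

8^1 ≡ 8 (mod 481)
8^2 ≡ 8^2 = 64 ≡ 64 (mod 481)
8^4 ≡ 64^2 = 4096 ≡ 248 (mod 481)
8^8 ≡ 248^2 = 61504 ≡ 417 (mod 481)
8^16 ≡ 417^2 = 173889 ≡ 248 (mod 481)
8^32 ≡ 248^2 = 61504 ≡ 417 (mod 481)
8^64 ≡ 417^2 = 173889 ≡ 248 (mod 481)
8^128 ≡ 248^2 = 61504 ≡ 417 (mod 481)
8^256 ≡ 417^2 = 173889 ≡ 248 (mod 481)
480 = 256 + 128 + 64 + 32 in binary powers of 2.
So 8^480 ≡ 248 · 417 · 248 · 417 ≡ 1 (mod 481).
Since the result is 1, base 8 gives no evidence that 481 is composite.

1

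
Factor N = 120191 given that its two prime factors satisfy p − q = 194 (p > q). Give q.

263

Since p = q + 194, we have 120191 = q(q + 194), so q² + 194q − 120191 = 0.
Discriminant: 194² + 4·120191 = 37636 + 480764 = 518400; √518400 = 720.
q = (−194 + 720)/2 = 263, and p = q + 194 = 457.
Check: 263 · 457 = 120191.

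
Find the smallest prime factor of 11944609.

59

11944609 is odd.
Digit sum 34, not divisible by 3.
Ends in 9: not divisible by 5.
7: 11944609 = 7·1706372 + 5
11: 11944609 = 11·1085873 + 6
13: 11944609 = 13·918816 + 1
17: 11944609 = 17·702624 + 1
19: 11944609 = 19·628663 + 12
23: 11944609 = 23·519330 + 19
29: 11944609 = 29·411883 + 2
31: 11944609 = 31·385309 + 30
37: 11944609 = 37·322827 + 10
41: 11944609 = 41·291331 + 38
43: 11944609 = 43·277781 + 26
47: 11944609 = 47·254140 + 29
53: 11944609 = 53·225369 + 52
59: 11944609 = 59·202451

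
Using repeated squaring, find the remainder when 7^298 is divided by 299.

108

7^1 ≡ 7 (mod 299)
7^2 ≡ 7^2 = 49 ≡ 49 (mod 299)
7^4 ≡ 49^2 = 2401 ≡ 9 (mod 299)
7^8 ≡ 9^2 = 81 ≡ 81 (mod 299)
7^16 ≡ 81^2 = 6561 ≡ 282 (mod 299)
7^32 ≡ 282^2 = 79524 ≡ 289 (mod 299)
7^64 ≡ 289^2 = 83521 ≡ 100 (mod 299)
7^128 ≡ 100^2 = 10000 ≡ 133 (mod 299)
7^256 ≡ 133^2 = 17689 ≡ 48 (mod 299)
298 = 256 + 32 + 8 + 2 in binary powers of 2.
So 7^298 ≡ 48 · 289 · 81 · 49 ≡ 108 (mod 299).
Since 108 ≠ 1, base 7 is a Fermat witness: 299 is composite.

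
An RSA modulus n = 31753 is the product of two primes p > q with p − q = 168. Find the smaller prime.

113

Since p = q + 168, we have 31753 = q(q + 168), so q² + 168q − 31753 = 0.
Discriminant: 168² + 4·31753 = 28224 + 127012 = 155236; √155236 = 394.
q = (−168 + 394)/2 = 113, and p = q + 168 = 281.
Check: 113 · 281 = 31753.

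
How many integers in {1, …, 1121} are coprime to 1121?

Factor: 1121 = 19 · 59.
φ(1121) = (19−1) · (59−1) = 18 · 58 = 1044.

1044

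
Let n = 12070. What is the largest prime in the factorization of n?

71

12070 = 2 · 6035
6035 = 5 · 1207
1207 = 17 · 71
71 is prime.
So 12070 = 2 · 5 · 17 · 71; the largest prime factor is 71.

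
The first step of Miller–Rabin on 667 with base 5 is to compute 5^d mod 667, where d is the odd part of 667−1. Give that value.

332

667 − 1 = 666 = 2^1 · 333, so d = 333.
5^1 ≡ 5 (mod 667)
5^2 ≡ 5^2 = 25 ≡ 25 (mod 667)
5^4 ≡ 25^2 = 625 ≡ 625 (mod 667)
5^8 ≡ 625^2 = 390625 ≡ 430 (mod 667)
5^16 ≡ 430^2 = 184900 ≡ 141 (mod 667)
5^32 ≡ 141^2 = 19881 ≡ 538 (mod 667)
5^64 ≡ 538^2 = 289444 ≡ 633 (mod 667)
5^128 ≡ 633^2 = 400689 ≡ 489 (mod 667)
5^256 ≡ 489^2 = 239121 ≡ 335 (mod 667)
333 = 256 + 64 + 8 + 4 + 1 in binary powers of 2.
So 5^333 ≡ 335 · 633 · 430 · 625 · 5 ≡ 332 (mod 667).
Squaring chain: 332; never reaches −1, so base 5 is a Miller–Rabin witness that 667 is composite.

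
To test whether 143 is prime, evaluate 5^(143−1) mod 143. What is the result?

25

5^1 ≡ 5 (mod 143)
5^2 ≡ 5^2 = 25 ≡ 25 (mod 143)
5^4 ≡ 25^2 = 625 ≡ 53 (mod 143)
5^8 ≡ 53^2 = 2809 ≡ 92 (mod 143)
5^16 ≡ 92^2 = 8464 ≡ 27 (mod 143)
5^32 ≡ 27^2 = 729 ≡ 14 (mod 143)
5^64 ≡ 14^2 = 196 ≡ 53 (mod 143)
5^128 ≡ 53^2 = 2809 ≡ 92 (mod 143)
142 = 128 + 8 + 4 + 2 in binary powers of 2.
So 5^142 ≡ 92 · 92 · 53 · 25 ≡ 25 (mod 143).
Since 25 ≠ 1, base 5 is a Fermat witness: 143 is composite.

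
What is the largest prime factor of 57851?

57851 = 17 · 3403
3403 = 41 · 83
83 is prime.
So 57851 = 17 · 41 · 83; the largest prime factor is 83.

83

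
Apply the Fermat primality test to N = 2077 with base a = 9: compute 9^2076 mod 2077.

9^1 ≡ 9 (mod 2077)
9^2 ≡ 9^2 = 81 ≡ 81 (mod 2077)
9^4 ≡ 81^2 = 6561 ≡ 330 (mod 2077)
9^8 ≡ 330^2 = 108900 ≡ 896 (mod 2077)
9^16 ≡ 896^2 = 802816 ≡ 1094 (mod 2077)
9^32 ≡ 1094^2 = 1196836 ≡ 484 (mod 2077)
9^64 ≡ 484^2 = 234256 ≡ 1632 (mod 2077)
9^128 ≡ 1632^2 = 2663424 ≡ 710 (mod 2077)
9^256 ≡ 710^2 = 504100 ≡ 1466 (mod 2077)
9^512 ≡ 1466^2 = 2149156 ≡ 1538 (mod 2077)
9^1024 ≡ 1538^2 = 2365444 ≡ 1818 (mod 2077)
9^2048 ≡ 1818^2 = 3305124 ≡ 617 (mod 2077)
2076 = 2048 + 16 + 8 + 4 in binary powers of 2.
So 9^2076 ≡ 617 · 1094 · 896 · 330 ≡ 628 (mod 2077).
Since 628 ≠ 1, base 9 is a Fermat witness: 2077 is composite.

628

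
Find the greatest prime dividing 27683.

27683 = 19 · 1457
1457 = 31 · 47
47 is prime.
So 27683 = 19 · 31 · 47; the largest prime factor is 47.

47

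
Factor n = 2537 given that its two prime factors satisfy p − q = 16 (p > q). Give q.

Since p = q + 16, we have 2537 = q(q + 16), so q² + 16q − 2537 = 0.
Discriminant: 16² + 4·2537 = 256 + 10148 = 10404; √10404 = 102.
q = (−16 + 102)/2 = 43, and p = q + 16 = 59.
Check: 43 · 59 = 2537.

43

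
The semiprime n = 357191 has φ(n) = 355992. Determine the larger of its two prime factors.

653

φ(n) = (p−1)(q−1) = n − (p+q) + 1, so p + q = 357191 − 355992 + 1 = 1200.
p and q are the roots of t² − 1200t + 357191 = 0.
Discriminant: 1200² − 4·357191 = 1440000 − 1428764 = 11236; √11236 = 106.
q = (1200 − 106)/2 = 547, p = (1200 + 106)/2 = 653.
Check: 547 · 653 = 357191.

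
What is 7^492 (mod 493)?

7^1 ≡ 7 (mod 493)
7^2 ≡ 7^2 = 49 ≡ 49 (mod 493)
7^4 ≡ 49^2 = 2401 ≡ 429 (mod 493)
7^8 ≡ 429^2 = 184041 ≡ 152 (mod 493)
7^16 ≡ 152^2 = 23104 ≡ 426 (mod 493)
7^32 ≡ 426^2 = 181476 ≡ 52 (mod 493)
7^64 ≡ 52^2 = 2704 ≡ 239 (mod 493)
7^128 ≡ 239^2 = 57121 ≡ 426 (mod 493)
7^256 ≡ 426^2 = 181476 ≡ 52 (mod 493)
492 = 256 + 128 + 64 + 32 + 8 + 4 in binary powers of 2.
So 7^492 ≡ 52 · 426 · 239 · 52 · 152 · 429 ≡ 455 (mod 493).
Since 455 ≠ 1, base 7 is a Fermat witness: 493 is composite.

455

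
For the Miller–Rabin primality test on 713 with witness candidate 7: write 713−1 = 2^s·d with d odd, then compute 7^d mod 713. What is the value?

713 − 1 = 712 = 2^3 · 89, so d = 89.
7^1 ≡ 7 (mod 713)
7^2 ≡ 7^2 = 49 ≡ 49 (mod 713)
7^4 ≡ 49^2 = 2401 ≡ 262 (mod 713)
7^8 ≡ 262^2 = 68644 ≡ 196 (mod 713)
7^16 ≡ 196^2 = 38416 ≡ 627 (mod 713)
7^32 ≡ 627^2 = 393129 ≡ 266 (mod 713)
7^64 ≡ 266^2 = 70756 ≡ 169 (mod 713)
89 = 64 + 16 + 8 + 1 in binary powers of 2.
So 7^89 ≡ 169 · 627 · 196 · 7 ≡ 536 (mod 713).
Squaring chain: 536 → 670 → 423; never reaches −1, so base 7 is a Miller–Rabin witness that 713 is composite.

536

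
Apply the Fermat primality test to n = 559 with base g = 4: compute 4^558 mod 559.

508

4^1 ≡ 4 (mod 559)
4^2 ≡ 4^2 = 16 ≡ 16 (mod 559)
4^4 ≡ 16^2 = 256 ≡ 256 (mod 559)
4^8 ≡ 256^2 = 65536 ≡ 133 (mod 559)
4^16 ≡ 133^2 = 17689 ≡ 360 (mod 559)
4^32 ≡ 360^2 = 129600 ≡ 471 (mod 559)
4^64 ≡ 471^2 = 221841 ≡ 477 (mod 559)
4^128 ≡ 477^2 = 227529 ≡ 16 (mod 559)
4^256 ≡ 16^2 = 256 ≡ 256 (mod 559)
4^512 ≡ 256^2 = 65536 ≡ 133 (mod 559)
558 = 512 + 32 + 8 + 4 + 2 in binary powers of 2.
So 4^558 ≡ 133 · 471 · 133 · 256 · 16 ≡ 508 (mod 559).
Since 508 ≠ 1, base 4 is a Fermat witness: 559 is composite.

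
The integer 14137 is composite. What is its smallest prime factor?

67

14137 is odd.
Digit sum 16, not divisible by 3.
Ends in 7: not divisible by 5.
7: 14137 = 7·2019 + 4
11: 14137 = 11·1285 + 2
13: 14137 = 13·1087 + 6
17: 14137 = 17·831 + 10
19: 14137 = 19·744 + 1
23: 14137 = 23·614 + 15
29: 14137 = 29·487 + 14
31: 14137 = 31·456 + 1
37: 14137 = 37·382 + 3
41: 14137 = 41·344 + 33
43: 14137 = 43·328 + 33
47: 14137 = 47·300 + 37
53: 14137 = 53·266 + 39
59: 14137 = 59·239 + 36
61: 14137 = 61·231 + 46
67: 14137 = 67·211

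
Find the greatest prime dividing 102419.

73

102419 = 23 · 4453
4453 = 61 · 73
73 is prime.
So 102419 = 23 · 61 · 73; the largest prime factor is 73.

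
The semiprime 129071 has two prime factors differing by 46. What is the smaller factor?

Since p = q + 46, we have 129071 = q(q + 46), so q² + 46q − 129071 = 0.
Discriminant: 46² + 4·129071 = 2116 + 516284 = 518400; √518400 = 720.
q = (−46 + 720)/2 = 337, and p = q + 46 = 383.
Check: 337 · 383 = 129071.

337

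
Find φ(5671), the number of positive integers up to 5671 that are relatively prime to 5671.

5512

Factor: 5671 = 53 · 107.
φ(5671) = (53−1) · (107−1) = 52 · 106 = 5512.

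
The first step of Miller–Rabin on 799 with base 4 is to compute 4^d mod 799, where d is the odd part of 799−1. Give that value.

676

799 − 1 = 798 = 2^1 · 399, so d = 399.
4^1 ≡ 4 (mod 799)
4^2 ≡ 4^2 = 16 ≡ 16 (mod 799)
4^4 ≡ 16^2 = 256 ≡ 256 (mod 799)
4^8 ≡ 256^2 = 65536 ≡ 18 (mod 799)
4^16 ≡ 18^2 = 324 ≡ 324 (mod 799)
4^32 ≡ 324^2 = 104976 ≡ 307 (mod 799)
4^64 ≡ 307^2 = 94249 ≡ 766 (mod 799)
4^128 ≡ 766^2 = 586756 ≡ 290 (mod 799)
4^256 ≡ 290^2 = 84100 ≡ 205 (mod 799)
399 = 256 + 128 + 8 + 4 + 2 + 1 in binary powers of 2.
So 4^399 ≡ 205 · 290 · 18 · 256 · 16 · 4 ≡ 676 (mod 799).
Squaring chain: 676; never reaches −1, so base 4 is a Miller–Rabin witness that 799 is composite.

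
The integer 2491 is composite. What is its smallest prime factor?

2491 is odd.
Digit sum 16, not divisible by 3.
Ends in 1: not divisible by 5.
7: 2491 = 7·355 + 6
11: 2491 = 11·226 + 5
13: 2491 = 13·191 + 8
17: 2491 = 17·146 + 9
19: 2491 = 19·131 + 2
23: 2491 = 23·108 + 7
29: 2491 = 29·85 + 26
31: 2491 = 31·80 + 11
37: 2491 = 37·67 + 12
41: 2491 = 41·60 + 31
43: 2491 = 43·57 + 40
47: 2491 = 47·53

47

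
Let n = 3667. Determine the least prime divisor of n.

19

3667 is odd.
Digit sum 22, not divisible by 3.
Ends in 7: not divisible by 5.
7: 3667 = 7·523 + 6
11: 3667 = 11·333 + 4
13: 3667 = 13·282 + 1
17: 3667 = 17·215 + 12
19: 3667 = 19·193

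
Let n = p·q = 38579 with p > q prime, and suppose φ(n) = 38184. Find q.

φ(n) = (p−1)(q−1) = n − (p+q) + 1, so p + q = 38579 − 38184 + 1 = 396.
p and q are the roots of t² − 396t + 38579 = 0.
Discriminant: 396² − 4·38579 = 156816 − 154316 = 2500; √2500 = 50.
q = (396 − 50)/2 = 173, p = (396 + 50)/2 = 223.
Check: 173 · 223 = 38579.

173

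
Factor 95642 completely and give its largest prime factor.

95642 = 2 · 47821
47821 = 17 · 2813
2813 = 29 · 97
97 is prime.
So 95642 = 2 · 17 · 29 · 97; the largest prime factor is 97.

97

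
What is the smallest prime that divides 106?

2

106 is even: 2 divides it.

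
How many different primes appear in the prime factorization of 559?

559 = 13 · 43
559 = 13 · 43, which has 2 distinct prime factors.

2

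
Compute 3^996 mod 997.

3^1 ≡ 3 (mod 997)
3^2 ≡ 3^2 = 9 ≡ 9 (mod 997)
3^4 ≡ 9^2 = 81 ≡ 81 (mod 997)
3^8 ≡ 81^2 = 6561 ≡ 579 (mod 997)
3^16 ≡ 579^2 = 335241 ≡ 249 (mod 997)
3^32 ≡ 249^2 = 62001 ≡ 187 (mod 997)
3^64 ≡ 187^2 = 34969 ≡ 74 (mod 997)
3^128 ≡ 74^2 = 5476 ≡ 491 (mod 997)
3^256 ≡ 491^2 = 241081 ≡ 804 (mod 997)
3^512 ≡ 804^2 = 646416 ≡ 360 (mod 997)
996 = 512 + 256 + 128 + 64 + 32 + 4 in binary powers of 2.
So 3^996 ≡ 360 · 804 · 491 · 74 · 187 · 81 ≡ 1 (mod 997).
Since the result is 1, base 3 gives no evidence that 997 is composite.

1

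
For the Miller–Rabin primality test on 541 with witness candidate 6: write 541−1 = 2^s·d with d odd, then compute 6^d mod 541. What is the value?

52

541 − 1 = 540 = 2^2 · 135, so d = 135.
6^1 ≡ 6 (mod 541)
6^2 ≡ 6^2 = 36 ≡ 36 (mod 541)
6^4 ≡ 36^2 = 1296 ≡ 214 (mod 541)
6^8 ≡ 214^2 = 45796 ≡ 352 (mod 541)
6^16 ≡ 352^2 = 123904 ≡ 15 (mod 541)
6^32 ≡ 15^2 = 225 ≡ 225 (mod 541)
6^64 ≡ 225^2 = 50625 ≡ 312 (mod 541)
6^128 ≡ 312^2 = 97344 ≡ 505 (mod 541)
135 = 128 + 4 + 2 + 1 in binary powers of 2.
So 6^135 ≡ 505 · 214 · 36 · 6 ≡ 52 (mod 541).
Squaring chain: 52 → 540; reaches −1, so base 6 does not prove 541 composite.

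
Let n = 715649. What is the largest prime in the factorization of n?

715649 = 11 · 65059
65059 = 17 · 3827
3827 = 43 · 89
89 is prime.
So 715649 = 11 · 17 · 43 · 89; the largest prime factor is 89.

89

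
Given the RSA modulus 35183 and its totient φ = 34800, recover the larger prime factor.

φ(n) = (p−1)(q−1) = n − (p+q) + 1, so p + q = 35183 − 34800 + 1 = 384.
p and q are the roots of t² − 384t + 35183 = 0.
Discriminant: 384² − 4·35183 = 147456 − 140732 = 6724; √6724 = 82.
q = (384 − 82)/2 = 151, p = (384 + 82)/2 = 233.
Check: 151 · 233 = 35183.

233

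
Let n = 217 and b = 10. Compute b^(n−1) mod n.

64

10^1 ≡ 10 (mod 217)
10^2 ≡ 10^2 = 100 ≡ 100 (mod 217)
10^4 ≡ 100^2 = 10000 ≡ 18 (mod 217)
10^8 ≡ 18^2 = 324 ≡ 107 (mod 217)
10^16 ≡ 107^2 = 11449 ≡ 165 (mod 217)
10^32 ≡ 165^2 = 27225 ≡ 100 (mod 217)
10^64 ≡ 100^2 = 10000 ≡ 18 (mod 217)
10^128 ≡ 18^2 = 324 ≡ 107 (mod 217)
216 = 128 + 64 + 16 + 8 in binary powers of 2.
So 10^216 ≡ 107 · 18 · 165 · 107 ≡ 64 (mod 217).
Since 64 ≠ 1, base 10 is a Fermat witness: 217 is composite.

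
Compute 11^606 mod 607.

1

11^1 ≡ 11 (mod 607)
11^2 ≡ 11^2 = 121 ≡ 121 (mod 607)
11^4 ≡ 121^2 = 14641 ≡ 73 (mod 607)
11^8 ≡ 73^2 = 5329 ≡ 473 (mod 607)
11^16 ≡ 473^2 = 223729 ≡ 353 (mod 607)
11^32 ≡ 353^2 = 124609 ≡ 174 (mod 607)
11^64 ≡ 174^2 = 30276 ≡ 533 (mod 607)
11^128 ≡ 533^2 = 284089 ≡ 13 (mod 607)
11^256 ≡ 13^2 = 169 ≡ 169 (mod 607)
11^512 ≡ 169^2 = 28561 ≡ 32 (mod 607)
606 = 512 + 64 + 16 + 8 + 4 + 2 in binary powers of 2.
So 11^606 ≡ 32 · 533 · 353 · 473 · 73 · 121 ≡ 1 (mod 607).
Since the result is 1, base 11 gives no evidence that 607 is composite.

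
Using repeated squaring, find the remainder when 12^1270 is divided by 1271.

12^1 ≡ 12 (mod 1271)
12^2 ≡ 12^2 = 144 ≡ 144 (mod 1271)
12^4 ≡ 144^2 = 20736 ≡ 400 (mod 1271)
12^8 ≡ 400^2 = 160000 ≡ 1125 (mod 1271)
12^16 ≡ 1125^2 = 1265625 ≡ 980 (mod 1271)
12^32 ≡ 980^2 = 960400 ≡ 795 (mod 1271)
12^64 ≡ 795^2 = 632025 ≡ 338 (mod 1271)
12^128 ≡ 338^2 = 114244 ≡ 1125 (mod 1271)
12^256 ≡ 1125^2 = 1265625 ≡ 980 (mod 1271)
12^512 ≡ 980^2 = 960400 ≡ 795 (mod 1271)
12^1024 ≡ 795^2 = 632025 ≡ 338 (mod 1271)
1270 = 1024 + 128 + 64 + 32 + 16 + 4 + 2 in binary powers of 2.
So 12^1270 ≡ 338 · 1125 · 338 · 795 · 980 · 400 · 144 ≡ 893 (mod 1271).
Since 893 ≠ 1, base 12 is a Fermat witness: 1271 is composite.

893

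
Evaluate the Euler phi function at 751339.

722400

Factor: 751339 = 43 · 101 · 173.
φ(751339) = (43−1) · (101−1) · (173−1) = 42 · 100 · 172 = 722400.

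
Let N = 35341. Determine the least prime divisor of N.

35341 is odd.
Digit sum 16, not divisible by 3.
Ends in 1: not divisible by 5.
7: 35341 = 7·5048 + 5
11: 35341 = 11·3212 + 9
13: 35341 = 13·2718 + 7
17: 35341 = 17·2078 + 15
19: 35341 = 19·1860 + 1
23: 35341 = 23·1536 + 13
29: 35341 = 29·1218 + 19
31: 35341 = 31·1140 + 1
37: 35341 = 37·955 + 6
41: 35341 = 41·861 + 40
43: 35341 = 43·821 + 38
47: 35341 = 47·751 + 44
53: 35341 = 53·666 + 43
59: 35341 = 59·599

59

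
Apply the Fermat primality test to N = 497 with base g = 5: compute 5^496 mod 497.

5^1 ≡ 5 (mod 497)
5^2 ≡ 5^2 = 25 ≡ 25 (mod 497)
5^4 ≡ 25^2 = 625 ≡ 128 (mod 497)
5^8 ≡ 128^2 = 16384 ≡ 480 (mod 497)
5^16 ≡ 480^2 = 230400 ≡ 289 (mod 497)
5^32 ≡ 289^2 = 83521 ≡ 25 (mod 497)
5^64 ≡ 25^2 = 625 ≡ 128 (mod 497)
5^128 ≡ 128^2 = 16384 ≡ 480 (mod 497)
5^256 ≡ 480^2 = 230400 ≡ 289 (mod 497)
496 = 256 + 128 + 64 + 32 + 16 in binary powers of 2.
So 5^496 ≡ 289 · 480 · 128 · 25 · 289 ≡ 289 (mod 497).
Since 289 ≠ 1, base 5 is a Fermat witness: 497 is composite.

289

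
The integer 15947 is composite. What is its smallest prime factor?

15947 is odd.
Digit sum 26, not divisible by 3.
Ends in 7: not divisible by 5.
7: 15947 = 7·2278 + 1
11: 15947 = 11·1449 + 8
13: 15947 = 13·1226 + 9
17: 15947 = 17·938 + 1
19: 15947 = 19·839 + 6
23: 15947 = 23·693 + 8
29: 15947 = 29·549 + 26
31: 15947 = 31·514 + 13
37: 15947 = 37·431

37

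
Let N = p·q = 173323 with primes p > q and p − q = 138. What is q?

353

Since p = q + 138, we have 173323 = q(q + 138), so q² + 138q − 173323 = 0.
Discriminant: 138² + 4·173323 = 19044 + 693292 = 712336; √712336 = 844.
q = (−138 + 844)/2 = 353, and p = q + 138 = 491.
Check: 353 · 491 = 173323.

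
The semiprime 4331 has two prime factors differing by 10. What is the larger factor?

71

Since p = q + 10, we have 4331 = q(q + 10), so q² + 10q − 4331 = 0.
Discriminant: 10² + 4·4331 = 100 + 17324 = 17424; √17424 = 132.
q = (−10 + 132)/2 = 61, and p = q + 10 = 71.
Check: 61 · 71 = 4331.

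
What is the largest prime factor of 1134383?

1134383 = 23 · 49321
49321 = 31 · 1591
1591 = 37 · 43
43 is prime.
So 1134383 = 23 · 31 · 37 · 43; the largest prime factor is 43.

43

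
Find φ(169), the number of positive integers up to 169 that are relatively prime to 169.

156

Factor: 169 = 13^2.
φ(169) = 13^1·(13−1) = 156.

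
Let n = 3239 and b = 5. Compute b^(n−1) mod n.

5^1 ≡ 5 (mod 3239)
5^2 ≡ 5^2 = 25 ≡ 25 (mod 3239)
5^4 ≡ 25^2 = 625 ≡ 625 (mod 3239)
5^8 ≡ 625^2 = 390625 ≡ 1945 (mod 3239)
5^16 ≡ 1945^2 = 3783025 ≡ 3112 (mod 3239)
5^32 ≡ 3112^2 = 9684544 ≡ 3173 (mod 3239)
5^64 ≡ 3173^2 = 10067929 ≡ 1117 (mod 3239)
5^128 ≡ 1117^2 = 1247689 ≡ 674 (mod 3239)
5^256 ≡ 674^2 = 454276 ≡ 816 (mod 3239)
5^512 ≡ 816^2 = 665856 ≡ 1861 (mod 3239)
5^1024 ≡ 1861^2 = 3463321 ≡ 830 (mod 3239)
5^2048 ≡ 830^2 = 688900 ≡ 2232 (mod 3239)
3238 = 2048 + 1024 + 128 + 32 + 4 + 2 in binary powers of 2.
So 5^3238 ≡ 2232 · 830 · 674 · 3173 · 625 · 25 ≡ 2770 (mod 3239).
Since 2770 ≠ 1, base 5 is a Fermat witness: 3239 is composite.

2770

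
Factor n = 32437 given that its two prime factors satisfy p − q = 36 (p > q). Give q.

163

Since p = q + 36, we have 32437 = q(q + 36), so q² + 36q − 32437 = 0.
Discriminant: 36² + 4·32437 = 1296 + 129748 = 131044; √131044 = 362.
q = (−36 + 362)/2 = 163, and p = q + 36 = 199.
Check: 163 · 199 = 32437.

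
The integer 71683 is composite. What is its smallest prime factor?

71683 is odd.
Digit sum 25, not divisible by 3.
Ends in 3: not divisible by 5.
7: 71683 = 7·10240 + 3
11: 71683 = 11·6516 + 7
13: 71683 = 13·5514 + 1
17: 71683 = 17·4216 + 11
19: 71683 = 19·3772 + 15
23: 71683 = 23·3116 + 15
29: 71683 = 29·2471 + 24
31: 71683 = 31·2312 + 11
37: 71683 = 37·1937 + 14
41: 71683 = 41·1748 + 15
43: 71683 = 43·1667 + 2
47: 71683 = 47·1525 + 8
53: 71683 = 53·1352 + 27
59: 71683 = 59·1214 + 57
61: 71683 = 61·1175 + 8
67: 71683 = 67·1069 + 60
71: 71683 = 71·1009 + 44
73: 71683 = 73·981 + 70
79: 71683 = 79·907 + 30
83: 71683 = 83·863 + 54
89: 71683 = 89·805 + 38
97: 71683 = 97·739

97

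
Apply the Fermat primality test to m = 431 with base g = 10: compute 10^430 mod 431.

1

10^1 ≡ 10 (mod 431)
10^2 ≡ 10^2 = 100 ≡ 100 (mod 431)
10^4 ≡ 100^2 = 10000 ≡ 87 (mod 431)
10^8 ≡ 87^2 = 7569 ≡ 242 (mod 431)
10^16 ≡ 242^2 = 58564 ≡ 379 (mod 431)
10^32 ≡ 379^2 = 143641 ≡ 118 (mod 431)
10^64 ≡ 118^2 = 13924 ≡ 132 (mod 431)
10^128 ≡ 132^2 = 17424 ≡ 184 (mod 431)
10^256 ≡ 184^2 = 33856 ≡ 238 (mod 431)
430 = 256 + 128 + 32 + 8 + 4 + 2 in binary powers of 2.
So 10^430 ≡ 238 · 184 · 118 · 242 · 87 · 100 ≡ 1 (mod 431).
Since the result is 1, base 10 gives no evidence that 431 is composite.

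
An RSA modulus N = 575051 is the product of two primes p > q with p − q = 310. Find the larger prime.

Since p = q + 310, we have 575051 = q(q + 310), so q² + 310q − 575051 = 0.
Discriminant: 310² + 4·575051 = 96100 + 2300204 = 2396304; √2396304 = 1548.
q = (−310 + 1548)/2 = 619, and p = q + 310 = 929.
Check: 619 · 929 = 575051.

929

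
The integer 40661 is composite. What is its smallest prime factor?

73

40661 is odd.
Digit sum 17, not divisible by 3.
Ends in 1: not divisible by 5.
7: 40661 = 7·5808 + 5
11: 40661 = 11·3696 + 5
13: 40661 = 13·3127 + 10
17: 40661 = 17·2391 + 14
19: 40661 = 19·2140 + 1
23: 40661 = 23·1767 + 20
29: 40661 = 29·1402 + 3
31: 40661 = 31·1311 + 20
37: 40661 = 37·1098 + 35
41: 40661 = 41·991 + 30
43: 40661 = 43·945 + 26
47: 40661 = 47·865 + 6
53: 40661 = 53·767 + 10
59: 40661 = 59·689 + 10
61: 40661 = 61·666 + 35
67: 40661 = 67·606 + 59
71: 40661 = 71·572 + 49
73: 40661 = 73·557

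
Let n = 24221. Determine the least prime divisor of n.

53

24221 is odd.
Digit sum 11, not divisible by 3.
Ends in 1: not divisible by 5.
7: 24221 = 7·3460 + 1
11: 24221 = 11·2201 + 10
13: 24221 = 13·1863 + 2
17: 24221 = 17·1424 + 13
19: 24221 = 19·1274 + 15
23: 24221 = 23·1053 + 2
29: 24221 = 29·835 + 6
31: 24221 = 31·781 + 10
37: 24221 = 37·654 + 23
41: 24221 = 41·590 + 31
43: 24221 = 43·563 + 12
47: 24221 = 47·515 + 16
53: 24221 = 53·457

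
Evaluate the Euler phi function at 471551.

452088

Factor: 471551 = 47 · 79 · 127.
φ(471551) = (47−1) · (79−1) · (127−1) = 46 · 78 · 126 = 452088.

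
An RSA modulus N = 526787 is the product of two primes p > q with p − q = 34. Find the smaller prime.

Since p = q + 34, we have 526787 = q(q + 34), so q² + 34q − 526787 = 0.
Discriminant: 34² + 4·526787 = 1156 + 2107148 = 2108304; √2108304 = 1452.
q = (−34 + 1452)/2 = 709, and p = q + 34 = 743.
Check: 709 · 743 = 526787.

709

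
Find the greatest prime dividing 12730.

67

12730 = 2 · 6365
6365 = 5 · 1273
1273 = 19 · 67
67 is prime.
So 12730 = 2 · 5 · 19 · 67; the largest prime factor is 67.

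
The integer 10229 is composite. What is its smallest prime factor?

10229 is odd.
Digit sum 14, not divisible by 3.
Ends in 9: not divisible by 5.
7: 10229 = 7·1461 + 2
11: 10229 = 11·929 + 10
13: 10229 = 13·786 + 11
17: 10229 = 17·601 + 12
19: 10229 = 19·538 + 7
23: 10229 = 23·444 + 17
29: 10229 = 29·352 + 21
31: 10229 = 31·329 + 30
37: 10229 = 37·276 + 17
41: 10229 = 41·249 + 20
43: 10229 = 43·237 + 38
47: 10229 = 47·217 + 30
53: 10229 = 53·193

53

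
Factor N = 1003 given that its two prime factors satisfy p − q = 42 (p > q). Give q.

Since p = q + 42, we have 1003 = q(q + 42), so q² + 42q − 1003 = 0.
Discriminant: 42² + 4·1003 = 1764 + 4012 = 5776; √5776 = 76.
q = (−42 + 76)/2 = 17, and p = q + 42 = 59.
Check: 17 · 59 = 1003.

17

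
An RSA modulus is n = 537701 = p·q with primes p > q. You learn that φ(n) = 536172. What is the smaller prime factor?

φ(n) = (p−1)(q−1) = n − (p+q) + 1, so p + q = 537701 − 536172 + 1 = 1530.
p and q are the roots of t² − 1530t + 537701 = 0.
Discriminant: 1530² − 4·537701 = 2340900 − 2150804 = 190096; √190096 = 436.
q = (1530 − 436)/2 = 547, p = (1530 + 436)/2 = 983.
Check: 547 · 983 = 537701.

547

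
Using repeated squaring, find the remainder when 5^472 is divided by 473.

454

5^1 ≡ 5 (mod 473)
5^2 ≡ 5^2 = 25 ≡ 25 (mod 473)
5^4 ≡ 25^2 = 625 ≡ 152 (mod 473)
5^8 ≡ 152^2 = 23104 ≡ 400 (mod 473)
5^16 ≡ 400^2 = 160000 ≡ 126 (mod 473)
5^32 ≡ 126^2 = 15876 ≡ 267 (mod 473)
5^64 ≡ 267^2 = 71289 ≡ 339 (mod 473)
5^128 ≡ 339^2 = 114921 ≡ 455 (mod 473)
5^256 ≡ 455^2 = 207025 ≡ 324 (mod 473)
472 = 256 + 128 + 64 + 16 + 8 in binary powers of 2.
So 5^472 ≡ 324 · 455 · 339 · 126 · 400 ≡ 454 (mod 473).
Since 454 ≠ 1, base 5 is a Fermat witness: 473 is composite.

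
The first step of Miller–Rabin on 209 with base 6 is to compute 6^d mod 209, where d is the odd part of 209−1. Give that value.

209 − 1 = 208 = 2^4 · 13, so d = 13.
6^1 ≡ 6 (mod 209)
6^2 ≡ 6^2 = 36 ≡ 36 (mod 209)
6^4 ≡ 36^2 = 1296 ≡ 42 (mod 209)
6^8 ≡ 42^2 = 1764 ≡ 92 (mod 209)
13 = 8 + 4 + 1 in binary powers of 2.
So 6^13 ≡ 92 · 42 · 6 ≡ 194 (mod 209).
Squaring chain: 194 → 16 → 47 → 119; never reaches −1, so base 6 is a Miller–Rabin witness that 209 is composite.

194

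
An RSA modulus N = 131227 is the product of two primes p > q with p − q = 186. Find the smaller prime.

Since p = q + 186, we have 131227 = q(q + 186), so q² + 186q − 131227 = 0.
Discriminant: 186² + 4·131227 = 34596 + 524908 = 559504; √559504 = 748.
q = (−186 + 748)/2 = 281, and p = q + 186 = 467.
Check: 281 · 467 = 131227.

281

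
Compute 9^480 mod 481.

248

9^1 ≡ 9 (mod 481)
9^2 ≡ 9^2 = 81 ≡ 81 (mod 481)
9^4 ≡ 81^2 = 6561 ≡ 308 (mod 481)
9^8 ≡ 308^2 = 94864 ≡ 107 (mod 481)
9^16 ≡ 107^2 = 11449 ≡ 386 (mod 481)
9^32 ≡ 386^2 = 148996 ≡ 367 (mod 481)
9^64 ≡ 367^2 = 134689 ≡ 9 (mod 481)
9^128 ≡ 9^2 = 81 ≡ 81 (mod 481)
9^256 ≡ 81^2 = 6561 ≡ 308 (mod 481)
480 = 256 + 128 + 64 + 32 in binary powers of 2.
So 9^480 ≡ 308 · 81 · 9 · 367 ≡ 248 (mod 481).
Since 248 ≠ 1, base 9 is a Fermat witness: 481 is composite.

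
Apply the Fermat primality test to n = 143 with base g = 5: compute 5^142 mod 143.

25

5^1 ≡ 5 (mod 143)
5^2 ≡ 5^2 = 25 ≡ 25 (mod 143)
5^4 ≡ 25^2 = 625 ≡ 53 (mod 143)
5^8 ≡ 53^2 = 2809 ≡ 92 (mod 143)
5^16 ≡ 92^2 = 8464 ≡ 27 (mod 143)
5^32 ≡ 27^2 = 729 ≡ 14 (mod 143)
5^64 ≡ 14^2 = 196 ≡ 53 (mod 143)
5^128 ≡ 53^2 = 2809 ≡ 92 (mod 143)
142 = 128 + 8 + 4 + 2 in binary powers of 2.
So 5^142 ≡ 92 · 92 · 53 · 25 ≡ 25 (mod 143).
Since 25 ≠ 1, base 5 is a Fermat witness: 143 is composite.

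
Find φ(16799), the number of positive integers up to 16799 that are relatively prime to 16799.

16536

Factor: 16799 = 107 · 157.
φ(16799) = (107−1) · (157−1) = 106 · 156 = 16536.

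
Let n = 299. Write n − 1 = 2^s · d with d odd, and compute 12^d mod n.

285

299 − 1 = 298 = 2^1 · 149, so d = 149.
12^1 ≡ 12 (mod 299)
12^2 ≡ 12^2 = 144 ≡ 144 (mod 299)
12^4 ≡ 144^2 = 20736 ≡ 105 (mod 299)
12^8 ≡ 105^2 = 11025 ≡ 261 (mod 299)
12^16 ≡ 261^2 = 68121 ≡ 248 (mod 299)
12^32 ≡ 248^2 = 61504 ≡ 209 (mod 299)
12^64 ≡ 209^2 = 43681 ≡ 27 (mod 299)
12^128 ≡ 27^2 = 729 ≡ 131 (mod 299)
149 = 128 + 16 + 4 + 1 in binary powers of 2.
So 12^149 ≡ 131 · 248 · 105 · 12 ≡ 285 (mod 299).
Squaring chain: 285; never reaches −1, so base 12 is a Miller–Rabin witness that 299 is composite.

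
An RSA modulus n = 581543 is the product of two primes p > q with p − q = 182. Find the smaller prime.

677

Since p = q + 182, we have 581543 = q(q + 182), so q² + 182q − 581543 = 0.
Discriminant: 182² + 4·581543 = 33124 + 2326172 = 2359296; √2359296 = 1536.
q = (−182 + 1536)/2 = 677, and p = q + 182 = 859.
Check: 677 · 859 = 581543.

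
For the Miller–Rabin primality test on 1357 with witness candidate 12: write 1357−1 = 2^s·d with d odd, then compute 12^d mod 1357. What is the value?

579

1357 − 1 = 1356 = 2^2 · 339, so d = 339.
12^1 ≡ 12 (mod 1357)
12^2 ≡ 12^2 = 144 ≡ 144 (mod 1357)
12^4 ≡ 144^2 = 20736 ≡ 381 (mod 1357)
12^8 ≡ 381^2 = 145161 ≡ 1319 (mod 1357)
12^16 ≡ 1319^2 = 1739761 ≡ 87 (mod 1357)
12^32 ≡ 87^2 = 7569 ≡ 784 (mod 1357)
12^64 ≡ 784^2 = 614656 ≡ 1292 (mod 1357)
12^128 ≡ 1292^2 = 1669264 ≡ 154 (mod 1357)
12^256 ≡ 154^2 = 23716 ≡ 647 (mod 1357)
339 = 256 + 64 + 16 + 2 + 1 in binary powers of 2.
So 12^339 ≡ 647 · 1292 · 87 · 144 · 12 ≡ 579 (mod 1357).
Squaring chain: 579 → 62; never reaches −1, so base 12 is a Miller–Rabin witness that 1357 is composite.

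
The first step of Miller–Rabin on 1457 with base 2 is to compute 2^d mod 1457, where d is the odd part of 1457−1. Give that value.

870

1457 − 1 = 1456 = 2^4 · 91, so d = 91.
2^1 ≡ 2 (mod 1457)
2^2 ≡ 2^2 = 4 ≡ 4 (mod 1457)
2^4 ≡ 4^2 = 16 ≡ 16 (mod 1457)
2^8 ≡ 16^2 = 256 ≡ 256 (mod 1457)
2^16 ≡ 256^2 = 65536 ≡ 1428 (mod 1457)
2^32 ≡ 1428^2 = 2039184 ≡ 841 (mod 1457)
2^64 ≡ 841^2 = 707281 ≡ 636 (mod 1457)
91 = 64 + 16 + 8 + 2 + 1 in binary powers of 2.
So 2^91 ≡ 636 · 1428 · 256 · 4 · 2 ≡ 870 (mod 1457).
Squaring chain: 870 → 717 → 1225 → 1372; never reaches −1, so base 2 is a Miller–Rabin witness that 1457 is composite.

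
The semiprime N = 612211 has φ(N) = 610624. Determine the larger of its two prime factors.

929

φ(n) = (p−1)(q−1) = n − (p+q) + 1, so p + q = 612211 − 610624 + 1 = 1588.
p and q are the roots of t² − 1588t + 612211 = 0.
Discriminant: 1588² − 4·612211 = 2521744 − 2448844 = 72900; √72900 = 270.
q = (1588 − 270)/2 = 659, p = (1588 + 270)/2 = 929.
Check: 659 · 929 = 612211.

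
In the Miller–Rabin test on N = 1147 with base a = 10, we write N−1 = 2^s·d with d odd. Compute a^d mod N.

1000

1147 − 1 = 1146 = 2^1 · 573, so d = 573.
10^1 ≡ 10 (mod 1147)
10^2 ≡ 10^2 = 100 ≡ 100 (mod 1147)
10^4 ≡ 100^2 = 10000 ≡ 824 (mod 1147)
10^8 ≡ 824^2 = 678976 ≡ 1099 (mod 1147)
10^16 ≡ 1099^2 = 1207801 ≡ 10 (mod 1147)
10^32 ≡ 10^2 = 100 ≡ 100 (mod 1147)
10^64 ≡ 100^2 = 10000 ≡ 824 (mod 1147)
10^128 ≡ 824^2 = 678976 ≡ 1099 (mod 1147)
10^256 ≡ 1099^2 = 1207801 ≡ 10 (mod 1147)
10^512 ≡ 10^2 = 100 ≡ 100 (mod 1147)
573 = 512 + 32 + 16 + 8 + 4 + 1 in binary powers of 2.
So 10^573 ≡ 100 · 100 · 10 · 1099 · 824 · 10 ≡ 1000 (mod 1147).
Squaring chain: 1000; never reaches −1, so base 10 is a Miller–Rabin witness that 1147 is composite.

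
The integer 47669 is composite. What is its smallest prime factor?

47669 is odd.
Digit sum 32, not divisible by 3.
Ends in 9: not divisible by 5.
7: 47669 = 7·6809 + 6
11: 47669 = 11·4333 + 6
13: 47669 = 13·3666 + 11
17: 47669 = 17·2804 + 1
19: 47669 = 19·2508 + 17
23: 47669 = 23·2072 + 13
29: 47669 = 29·1643 + 22
31: 47669 = 31·1537 + 22
37: 47669 = 37·1288 + 13
41: 47669 = 41·1162 + 27
43: 47669 = 43·1108 + 25
47: 47669 = 47·1014 + 11
53: 47669 = 53·899 + 22
59: 47669 = 59·807 + 56
61: 47669 = 61·781 + 28
67: 47669 = 67·711 + 32
71: 47669 = 71·671 + 28
73: 47669 = 73·653

73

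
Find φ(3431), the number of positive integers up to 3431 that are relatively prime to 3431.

Factor: 3431 = 47 · 73.
φ(3431) = (47−1) · (73−1) = 46 · 72 = 3312.

3312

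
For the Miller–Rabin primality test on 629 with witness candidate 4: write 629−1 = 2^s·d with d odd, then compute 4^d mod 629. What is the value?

225

629 − 1 = 628 = 2^2 · 157, so d = 157.
4^1 ≡ 4 (mod 629)
4^2 ≡ 4^2 = 16 ≡ 16 (mod 629)
4^4 ≡ 16^2 = 256 ≡ 256 (mod 629)
4^8 ≡ 256^2 = 65536 ≡ 120 (mod 629)
4^16 ≡ 120^2 = 14400 ≡ 562 (mod 629)
4^32 ≡ 562^2 = 315844 ≡ 86 (mod 629)
4^64 ≡ 86^2 = 7396 ≡ 477 (mod 629)
4^128 ≡ 477^2 = 227529 ≡ 460 (mod 629)
157 = 128 + 16 + 8 + 4 + 1 in binary powers of 2.
So 4^157 ≡ 460 · 562 · 120 · 256 · 4 ≡ 225 (mod 629).
Squaring chain: 225 → 305; never reaches −1, so base 4 is a Miller–Rabin witness that 629 is composite.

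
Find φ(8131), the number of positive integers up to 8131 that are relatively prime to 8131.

Factor: 8131 = 47 · 173.
φ(8131) = (47−1) · (173−1) = 46 · 172 = 7912.

7912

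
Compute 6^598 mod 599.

1

6^1 ≡ 6 (mod 599)
6^2 ≡ 6^2 = 36 ≡ 36 (mod 599)
6^4 ≡ 36^2 = 1296 ≡ 98 (mod 599)
6^8 ≡ 98^2 = 9604 ≡ 20 (mod 599)
6^16 ≡ 20^2 = 400 ≡ 400 (mod 599)
6^32 ≡ 400^2 = 160000 ≡ 67 (mod 599)
6^64 ≡ 67^2 = 4489 ≡ 296 (mod 599)
6^128 ≡ 296^2 = 87616 ≡ 162 (mod 599)
6^256 ≡ 162^2 = 26244 ≡ 487 (mod 599)
6^512 ≡ 487^2 = 237169 ≡ 564 (mod 599)
598 = 512 + 64 + 16 + 4 + 2 in binary powers of 2.
So 6^598 ≡ 564 · 296 · 400 · 98 · 36 ≡ 1 (mod 599).
Since the result is 1, base 6 gives no evidence that 599 is composite.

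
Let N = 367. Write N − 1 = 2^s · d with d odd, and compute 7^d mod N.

367 − 1 = 366 = 2^1 · 183, so d = 183.
7^1 ≡ 7 (mod 367)
7^2 ≡ 7^2 = 49 ≡ 49 (mod 367)
7^4 ≡ 49^2 = 2401 ≡ 199 (mod 367)
7^8 ≡ 199^2 = 39601 ≡ 332 (mod 367)
7^16 ≡ 332^2 = 110224 ≡ 124 (mod 367)
7^32 ≡ 124^2 = 15376 ≡ 329 (mod 367)
7^64 ≡ 329^2 = 108241 ≡ 343 (mod 367)
7^128 ≡ 343^2 = 117649 ≡ 209 (mod 367)
183 = 128 + 32 + 16 + 4 + 2 + 1 in binary powers of 2.
So 7^183 ≡ 209 · 329 · 124 · 199 · 49 · 7 ≡ 1 (mod 367).
Since 7^d ≡ 1 (mod 367), base 7 does not prove 367 composite.

1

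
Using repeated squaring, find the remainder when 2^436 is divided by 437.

358

2^1 ≡ 2 (mod 437)
2^2 ≡ 2^2 = 4 ≡ 4 (mod 437)
2^4 ≡ 4^2 = 16 ≡ 16 (mod 437)
2^8 ≡ 16^2 = 256 ≡ 256 (mod 437)
2^16 ≡ 256^2 = 65536 ≡ 423 (mod 437)
2^32 ≡ 423^2 = 178929 ≡ 196 (mod 437)
2^64 ≡ 196^2 = 38416 ≡ 397 (mod 437)
2^128 ≡ 397^2 = 157609 ≡ 289 (mod 437)
2^256 ≡ 289^2 = 83521 ≡ 54 (mod 437)
436 = 256 + 128 + 32 + 16 + 4 in binary powers of 2.
So 2^436 ≡ 54 · 289 · 196 · 423 · 16 ≡ 358 (mod 437).
Since 358 ≠ 1, base 2 is a Fermat witness: 437 is composite.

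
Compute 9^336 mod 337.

9^1 ≡ 9 (mod 337)
9^2 ≡ 9^2 = 81 ≡ 81 (mod 337)
9^4 ≡ 81^2 = 6561 ≡ 158 (mod 337)
9^8 ≡ 158^2 = 24964 ≡ 26 (mod 337)
9^16 ≡ 26^2 = 676 ≡ 2 (mod 337)
9^32 ≡ 2^2 = 4 ≡ 4 (mod 337)
9^64 ≡ 4^2 = 16 ≡ 16 (mod 337)
9^128 ≡ 16^2 = 256 ≡ 256 (mod 337)
9^256 ≡ 256^2 = 65536 ≡ 158 (mod 337)
336 = 256 + 64 + 16 in binary powers of 2.
So 9^336 ≡ 158 · 16 · 2 ≡ 1 (mod 337).
Since the result is 1, base 9 gives no evidence that 337 is composite.

1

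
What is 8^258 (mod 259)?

8^1 ≡ 8 (mod 259)
8^2 ≡ 8^2 = 64 ≡ 64 (mod 259)
8^4 ≡ 64^2 = 4096 ≡ 211 (mod 259)
8^8 ≡ 211^2 = 44521 ≡ 232 (mod 259)
8^16 ≡ 232^2 = 53824 ≡ 211 (mod 259)
8^32 ≡ 211^2 = 44521 ≡ 232 (mod 259)
8^64 ≡ 232^2 = 53824 ≡ 211 (mod 259)
8^128 ≡ 211^2 = 44521 ≡ 232 (mod 259)
8^256 ≡ 232^2 = 53824 ≡ 211 (mod 259)
258 = 256 + 2 in binary powers of 2.
So 8^258 ≡ 211 · 64 ≡ 36 (mod 259).
Since 36 ≠ 1, base 8 is a Fermat witness: 259 is composite.

36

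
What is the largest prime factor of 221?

221 = 13 · 17
17 is prime.
So 221 = 13 · 17; the largest prime factor is 17.

17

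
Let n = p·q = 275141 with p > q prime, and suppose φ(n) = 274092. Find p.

φ(n) = (p−1)(q−1) = n − (p+q) + 1, so p + q = 275141 − 274092 + 1 = 1050.
p and q are the roots of t² − 1050t + 275141 = 0.
Discriminant: 1050² − 4·275141 = 1102500 − 1100564 = 1936; √1936 = 44.
q = (1050 − 44)/2 = 503, p = (1050 + 44)/2 = 547.
Check: 503 · 547 = 275141.

547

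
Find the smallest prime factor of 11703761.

11703761 is odd.
Digit sum 26, not divisible by 3.
Ends in 1: not divisible by 5.
7: 11703761 = 7·1671965 + 6
11: 11703761 = 11·1063978 + 3
13: 11703761 = 13·900289 + 4
17: 11703761 = 17·688456 + 9
19: 11703761 = 19·615987 + 8
23: 11703761 = 23·508859 + 4
29: 11703761 = 29·403577 + 28
31: 11703761 = 31·377540 + 21
37: 11703761 = 37·316317 + 32
41: 11703761 = 41·285457 + 24
43: 11703761 = 43·272180 + 21
47: 11703761 = 47·249016 + 9
53: 11703761 = 53·220825 + 36
59: 11703761 = 59·198368 + 49
61: 11703761 = 61·191864 + 57
67: 11703761 = 67·174683

67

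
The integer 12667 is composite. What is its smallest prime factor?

53

12667 is odd.
Digit sum 22, not divisible by 3.
Ends in 7: not divisible by 5.
7: 12667 = 7·1809 + 4
11: 12667 = 11·1151 + 6
13: 12667 = 13·974 + 5
17: 12667 = 17·745 + 2
19: 12667 = 19·666 + 13
23: 12667 = 23·550 + 17
29: 12667 = 29·436 + 23
31: 12667 = 31·408 + 19
37: 12667 = 37·342 + 13
41: 12667 = 41·308 + 39
43: 12667 = 43·294 + 25
47: 12667 = 47·269 + 24
53: 12667 = 53·239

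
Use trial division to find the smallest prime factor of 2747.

41

2747 is odd.
Digit sum 20, not divisible by 3.
Ends in 7: not divisible by 5.
7: 2747 = 7·392 + 3
11: 2747 = 11·249 + 8
13: 2747 = 13·211 + 4
17: 2747 = 17·161 + 10
19: 2747 = 19·144 + 11
23: 2747 = 23·119 + 10
29: 2747 = 29·94 + 21
31: 2747 = 31·88 + 19
37: 2747 = 37·74 + 9
41: 2747 = 41·67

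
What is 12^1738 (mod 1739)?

12^1 ≡ 12 (mod 1739)
12^2 ≡ 12^2 = 144 ≡ 144 (mod 1739)
12^4 ≡ 144^2 = 20736 ≡ 1607 (mod 1739)
12^8 ≡ 1607^2 = 2582449 ≡ 34 (mod 1739)
12^16 ≡ 34^2 = 1156 ≡ 1156 (mod 1739)
12^32 ≡ 1156^2 = 1336336 ≡ 784 (mod 1739)
12^64 ≡ 784^2 = 614656 ≡ 789 (mod 1739)
12^128 ≡ 789^2 = 622521 ≡ 1698 (mod 1739)
12^256 ≡ 1698^2 = 2883204 ≡ 1681 (mod 1739)
12^512 ≡ 1681^2 = 2825761 ≡ 1625 (mod 1739)
12^1024 ≡ 1625^2 = 2640625 ≡ 823 (mod 1739)
1738 = 1024 + 512 + 128 + 64 + 8 + 2 in binary powers of 2.
So 12^1738 ≡ 823 · 1625 · 1698 · 789 · 34 · 144 ≡ 382 (mod 1739).
Since 382 ≠ 1, base 12 is a Fermat witness: 1739 is composite.

382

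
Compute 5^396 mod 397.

1

5^1 ≡ 5 (mod 397)
5^2 ≡ 5^2 = 25 ≡ 25 (mod 397)
5^4 ≡ 25^2 = 625 ≡ 228 (mod 397)
5^8 ≡ 228^2 = 51984 ≡ 374 (mod 397)
5^16 ≡ 374^2 = 139876 ≡ 132 (mod 397)
5^32 ≡ 132^2 = 17424 ≡ 353 (mod 397)
5^64 ≡ 353^2 = 124609 ≡ 348 (mod 397)
5^128 ≡ 348^2 = 121104 ≡ 19 (mod 397)
5^256 ≡ 19^2 = 361 ≡ 361 (mod 397)
396 = 256 + 128 + 8 + 4 in binary powers of 2.
So 5^396 ≡ 361 · 19 · 374 · 228 ≡ 1 (mod 397).
Since the result is 1, base 5 gives no evidence that 397 is composite.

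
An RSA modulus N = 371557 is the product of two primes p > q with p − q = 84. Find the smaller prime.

569

Since p = q + 84, we have 371557 = q(q + 84), so q² + 84q − 371557 = 0.
Discriminant: 84² + 4·371557 = 7056 + 1486228 = 1493284; √1493284 = 1222.
q = (−84 + 1222)/2 = 569, and p = q + 84 = 653.
Check: 569 · 653 = 371557.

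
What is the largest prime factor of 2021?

47

2021 = 43 · 47
47 is prime.
So 2021 = 43 · 47; the largest prime factor is 47.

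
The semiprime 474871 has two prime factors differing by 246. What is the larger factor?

823

Since p = q + 246, we have 474871 = q(q + 246), so q² + 246q − 474871 = 0.
Discriminant: 246² + 4·474871 = 60516 + 1899484 = 1960000; √1960000 = 1400.
q = (−246 + 1400)/2 = 577, and p = q + 246 = 823.
Check: 577 · 823 = 474871.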